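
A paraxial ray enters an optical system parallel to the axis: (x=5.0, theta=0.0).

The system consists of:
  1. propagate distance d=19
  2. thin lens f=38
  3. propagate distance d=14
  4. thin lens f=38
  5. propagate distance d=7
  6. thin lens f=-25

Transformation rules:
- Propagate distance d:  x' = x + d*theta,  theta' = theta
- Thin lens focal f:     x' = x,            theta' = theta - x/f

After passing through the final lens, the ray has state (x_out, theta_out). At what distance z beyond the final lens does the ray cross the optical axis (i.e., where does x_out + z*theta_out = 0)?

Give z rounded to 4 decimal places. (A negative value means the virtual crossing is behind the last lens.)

Answer: 11.1474

Derivation:
Initial: x=5.0000 theta=0.0000
After 1 (propagate distance d=19): x=5.0000 theta=0.0000
After 2 (thin lens f=38): x=5.0000 theta=-5/38 (≈-0.1316)
After 3 (propagate distance d=14): x=60/19 (≈3.1579) theta=-5/38 (≈-0.1316)
After 4 (thin lens f=38): x=60/19 (≈3.1579) theta=-155/722 (≈-0.2147)
After 5 (propagate distance d=7): x=1195/722 (≈1.6551) theta=-155/722 (≈-0.2147)
After 6 (thin lens f=-25): x=1195/722 (≈1.6551) theta=-268/1805 (≈-0.1485)
z_focus = -x_out/theta_out = -(1195/722)/(-268/1805) = 5975/536 ≈ 11.1474
Rounded to 4 decimal places: z = 11.1474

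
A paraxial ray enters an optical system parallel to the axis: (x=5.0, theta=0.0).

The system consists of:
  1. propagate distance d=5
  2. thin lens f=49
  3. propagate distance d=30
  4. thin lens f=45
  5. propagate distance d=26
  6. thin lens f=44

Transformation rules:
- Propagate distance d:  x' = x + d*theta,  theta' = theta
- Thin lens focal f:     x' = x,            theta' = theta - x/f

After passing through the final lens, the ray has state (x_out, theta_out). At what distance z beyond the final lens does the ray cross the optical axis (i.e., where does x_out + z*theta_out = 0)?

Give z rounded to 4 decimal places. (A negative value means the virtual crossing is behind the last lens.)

Answer: -17.7359

Derivation:
Initial: x=5.0000 theta=0.0000
After 1 (propagate distance d=5): x=5.0000 theta=0.0000
After 2 (thin lens f=49): x=5.0000 theta=-5/49 (≈-0.1020)
After 3 (propagate distance d=30): x=95/49 (≈1.9388) theta=-5/49 (≈-0.1020)
After 4 (thin lens f=45): x=95/49 (≈1.9388) theta=-64/441 (≈-0.1451)
After 5 (propagate distance d=26): x=-809/441 (≈-1.8345) theta=-64/441 (≈-0.1451)
After 6 (thin lens f=44): x=-809/441 (≈-1.8345) theta=-223/2156 (≈-0.1034)
z_focus = -x_out/theta_out = -(-809/441)/(-223/2156) = -35596/2007 ≈ -17.7359
Rounded to 4 decimal places: z = -17.7359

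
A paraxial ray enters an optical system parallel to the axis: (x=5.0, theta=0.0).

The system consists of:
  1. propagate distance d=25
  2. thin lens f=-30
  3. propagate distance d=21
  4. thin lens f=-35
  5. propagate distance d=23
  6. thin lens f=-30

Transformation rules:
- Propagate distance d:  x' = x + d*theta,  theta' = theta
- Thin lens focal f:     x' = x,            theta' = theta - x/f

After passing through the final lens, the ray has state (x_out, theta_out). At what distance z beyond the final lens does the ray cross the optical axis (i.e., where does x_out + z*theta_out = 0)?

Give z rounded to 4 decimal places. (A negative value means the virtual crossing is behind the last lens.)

Answer: -17.7976

Derivation:
Initial: x=5.0000 theta=0.0000
After 1 (propagate distance d=25): x=5.0000 theta=0.0000
After 2 (thin lens f=-30): x=5.0000 theta=1/6 (≈0.1667)
After 3 (propagate distance d=21): x=8.5000 theta=1/6 (≈0.1667)
After 4 (thin lens f=-35): x=8.5000 theta=43/105 (≈0.4095)
After 5 (propagate distance d=23): x=3763/210 (≈17.9190) theta=43/105 (≈0.4095)
After 6 (thin lens f=-30): x=3763/210 (≈17.9190) theta=6343/6300 (≈1.0068)
z_focus = -x_out/theta_out = -(3763/210)/(6343/6300) = -112890/6343 ≈ -17.7976
Rounded to 4 decimal places: z = -17.7976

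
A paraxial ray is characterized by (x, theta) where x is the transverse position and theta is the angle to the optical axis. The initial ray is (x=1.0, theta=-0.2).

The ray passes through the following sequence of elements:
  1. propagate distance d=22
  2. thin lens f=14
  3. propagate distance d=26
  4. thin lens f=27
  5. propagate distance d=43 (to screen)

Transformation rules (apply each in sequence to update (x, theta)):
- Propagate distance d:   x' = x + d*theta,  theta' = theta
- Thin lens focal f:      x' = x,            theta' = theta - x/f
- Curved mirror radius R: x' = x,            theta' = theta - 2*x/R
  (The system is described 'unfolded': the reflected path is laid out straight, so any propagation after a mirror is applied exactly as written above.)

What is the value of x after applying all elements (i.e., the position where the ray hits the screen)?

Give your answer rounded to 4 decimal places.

Initial: x=1.0000 theta=-0.2000
After 1 (propagate distance d=22): x=-3.4000 theta=-0.2000
After 2 (thin lens f=14): x=-3.4000 theta=3/70 (≈0.0429)
After 3 (propagate distance d=26): x=-16/7 (≈-2.2857) theta=3/70 (≈0.0429)
After 4 (thin lens f=27): x=-16/7 (≈-2.2857) theta=241/1890 (≈0.1275)
After 5 (propagate distance d=43 (to screen)): x=6043/1890 (≈3.1974) theta=241/1890 (≈0.1275)
Rounded to 4 decimal places: x = 3.1974

Answer: 3.1974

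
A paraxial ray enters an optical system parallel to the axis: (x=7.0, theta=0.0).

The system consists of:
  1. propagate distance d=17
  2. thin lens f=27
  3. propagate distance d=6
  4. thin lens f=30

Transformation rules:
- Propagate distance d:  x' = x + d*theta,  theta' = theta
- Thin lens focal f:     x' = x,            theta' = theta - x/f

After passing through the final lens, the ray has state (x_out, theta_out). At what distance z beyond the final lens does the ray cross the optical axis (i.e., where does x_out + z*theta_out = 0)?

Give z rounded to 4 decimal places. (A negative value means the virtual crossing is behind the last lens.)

Initial: x=7.0000 theta=0.0000
After 1 (propagate distance d=17): x=7.0000 theta=0.0000
After 2 (thin lens f=27): x=7.0000 theta=-7/27 (≈-0.2593)
After 3 (propagate distance d=6): x=49/9 (≈5.4444) theta=-7/27 (≈-0.2593)
After 4 (thin lens f=30): x=49/9 (≈5.4444) theta=-119/270 (≈-0.4407)
z_focus = -x_out/theta_out = -(49/9)/(-119/270) = 210/17 ≈ 12.3529
Rounded to 4 decimal places: z = 12.3529

Answer: 12.3529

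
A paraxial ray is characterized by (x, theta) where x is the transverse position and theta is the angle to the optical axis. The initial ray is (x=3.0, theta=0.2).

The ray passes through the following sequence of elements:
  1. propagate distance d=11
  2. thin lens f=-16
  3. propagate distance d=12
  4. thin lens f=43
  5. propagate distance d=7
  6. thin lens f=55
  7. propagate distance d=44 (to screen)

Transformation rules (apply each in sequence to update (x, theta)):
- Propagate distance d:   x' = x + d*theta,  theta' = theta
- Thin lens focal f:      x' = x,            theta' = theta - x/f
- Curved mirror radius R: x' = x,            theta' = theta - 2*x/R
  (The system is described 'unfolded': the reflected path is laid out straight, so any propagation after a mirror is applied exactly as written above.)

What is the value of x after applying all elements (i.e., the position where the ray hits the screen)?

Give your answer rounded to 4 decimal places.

Initial: x=3.0000 theta=0.2000
After 1 (propagate distance d=11): x=5.2000 theta=0.2000
After 2 (thin lens f=-16): x=5.2000 theta=0.5250
After 3 (propagate distance d=12): x=11.5000 theta=0.5250
After 4 (thin lens f=43): x=11.5000 theta=443/1720 (≈0.2576)
After 5 (propagate distance d=7): x=22881/1720 (≈13.3029) theta=443/1720 (≈0.2576)
After 6 (thin lens f=55): x=22881/1720 (≈13.3029) theta=371/23650 (≈0.0157)
After 7 (propagate distance d=44 (to screen)): x=120341/8600 (≈13.9931) theta=371/23650 (≈0.0157)
Rounded to 4 decimal places: x = 13.9931

Answer: 13.9931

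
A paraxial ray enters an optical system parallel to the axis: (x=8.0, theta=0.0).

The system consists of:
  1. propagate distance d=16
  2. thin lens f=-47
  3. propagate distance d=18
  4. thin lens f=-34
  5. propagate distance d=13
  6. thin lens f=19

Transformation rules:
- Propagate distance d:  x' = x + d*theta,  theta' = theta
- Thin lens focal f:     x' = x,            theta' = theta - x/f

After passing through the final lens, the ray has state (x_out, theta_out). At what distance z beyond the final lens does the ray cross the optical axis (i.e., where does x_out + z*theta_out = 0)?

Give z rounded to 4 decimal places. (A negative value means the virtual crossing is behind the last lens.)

Answer: 41.1157

Derivation:
Initial: x=8.0000 theta=0.0000
After 1 (propagate distance d=16): x=8.0000 theta=0.0000
After 2 (thin lens f=-47): x=8.0000 theta=8/47 (≈0.1702)
After 3 (propagate distance d=18): x=520/47 (≈11.0638) theta=8/47 (≈0.1702)
After 4 (thin lens f=-34): x=520/47 (≈11.0638) theta=396/799 (≈0.4956)
After 5 (propagate distance d=13): x=13988/799 (≈17.5069) theta=396/799 (≈0.4956)
After 6 (thin lens f=19): x=13988/799 (≈17.5069) theta=-6464/15181 (≈-0.4258)
z_focus = -x_out/theta_out = -(13988/799)/(-6464/15181) = 66443/1616 ≈ 41.1157
Rounded to 4 decimal places: z = 41.1157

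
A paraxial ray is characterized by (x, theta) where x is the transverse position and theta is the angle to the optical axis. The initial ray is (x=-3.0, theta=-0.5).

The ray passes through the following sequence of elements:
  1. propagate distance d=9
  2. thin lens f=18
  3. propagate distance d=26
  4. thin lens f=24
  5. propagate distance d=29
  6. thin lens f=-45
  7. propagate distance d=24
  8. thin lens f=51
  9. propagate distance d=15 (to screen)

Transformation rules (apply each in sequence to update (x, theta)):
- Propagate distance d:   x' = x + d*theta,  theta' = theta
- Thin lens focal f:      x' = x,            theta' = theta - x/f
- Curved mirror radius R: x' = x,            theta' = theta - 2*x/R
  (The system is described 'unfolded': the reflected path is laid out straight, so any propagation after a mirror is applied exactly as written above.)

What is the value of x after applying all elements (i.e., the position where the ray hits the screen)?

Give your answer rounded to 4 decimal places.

Answer: 9.6332

Derivation:
Initial: x=-3.0000 theta=-0.5000
After 1 (propagate distance d=9): x=-7.5000 theta=-0.5000
After 2 (thin lens f=18): x=-7.5000 theta=-1/12 (≈-0.0833)
After 3 (propagate distance d=26): x=-29/3 (≈-9.6667) theta=-1/12 (≈-0.0833)
After 4 (thin lens f=24): x=-29/3 (≈-9.6667) theta=23/72 (≈0.3194)
After 5 (propagate distance d=29): x=-29/72 (≈-0.4028) theta=23/72 (≈0.3194)
After 6 (thin lens f=-45): x=-29/72 (≈-0.4028) theta=503/1620 (≈0.3105)
After 7 (propagate distance d=24): x=7613/1080 (≈7.0491) theta=503/1620 (≈0.3105)
After 8 (thin lens f=51): x=7613/1080 (≈7.0491) theta=3163/18360 (≈0.1723)
After 9 (propagate distance d=15 (to screen)): x=88433/9180 (≈9.6332) theta=3163/18360 (≈0.1723)
Rounded to 4 decimal places: x = 9.6332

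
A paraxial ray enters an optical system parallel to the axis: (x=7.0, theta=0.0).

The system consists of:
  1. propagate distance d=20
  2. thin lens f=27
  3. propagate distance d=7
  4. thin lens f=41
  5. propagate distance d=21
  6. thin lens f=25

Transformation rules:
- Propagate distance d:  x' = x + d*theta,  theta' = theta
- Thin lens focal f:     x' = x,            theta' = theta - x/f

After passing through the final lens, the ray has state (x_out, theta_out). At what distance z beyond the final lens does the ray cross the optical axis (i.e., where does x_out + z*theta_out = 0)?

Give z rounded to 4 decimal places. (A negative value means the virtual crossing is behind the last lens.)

Answer: -10.8318

Derivation:
Initial: x=7.0000 theta=0.0000
After 1 (propagate distance d=20): x=7.0000 theta=0.0000
After 2 (thin lens f=27): x=7.0000 theta=-7/27 (≈-0.2593)
After 3 (propagate distance d=7): x=140/27 (≈5.1852) theta=-7/27 (≈-0.2593)
After 4 (thin lens f=41): x=140/27 (≈5.1852) theta=-427/1107 (≈-0.3857)
After 5 (propagate distance d=21): x=-3227/1107 (≈-2.9151) theta=-427/1107 (≈-0.3857)
After 6 (thin lens f=25): x=-3227/1107 (≈-2.9151) theta=-7448/27675 (≈-0.2691)
z_focus = -x_out/theta_out = -(-3227/1107)/(-7448/27675) = -11525/1064 ≈ -10.8318
Rounded to 4 decimal places: z = -10.8318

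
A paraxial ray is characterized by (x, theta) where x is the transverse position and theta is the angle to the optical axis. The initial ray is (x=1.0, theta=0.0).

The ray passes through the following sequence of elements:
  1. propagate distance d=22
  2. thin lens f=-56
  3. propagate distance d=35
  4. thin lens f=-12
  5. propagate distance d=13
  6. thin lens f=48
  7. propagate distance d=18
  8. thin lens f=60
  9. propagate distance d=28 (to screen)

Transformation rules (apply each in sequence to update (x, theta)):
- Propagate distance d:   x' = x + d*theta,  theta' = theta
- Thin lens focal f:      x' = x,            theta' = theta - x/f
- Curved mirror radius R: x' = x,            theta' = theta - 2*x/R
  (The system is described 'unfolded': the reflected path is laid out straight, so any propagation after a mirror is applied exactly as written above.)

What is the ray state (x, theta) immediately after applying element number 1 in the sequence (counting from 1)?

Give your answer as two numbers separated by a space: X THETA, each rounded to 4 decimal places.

Answer: 1.0000 0.0000

Derivation:
Initial: x=1.0000 theta=0.0000
After 1 (propagate distance d=22): x=1.0000 theta=0.0000
Rounded to 4 decimal places: x = 1.0000, theta = 0.0000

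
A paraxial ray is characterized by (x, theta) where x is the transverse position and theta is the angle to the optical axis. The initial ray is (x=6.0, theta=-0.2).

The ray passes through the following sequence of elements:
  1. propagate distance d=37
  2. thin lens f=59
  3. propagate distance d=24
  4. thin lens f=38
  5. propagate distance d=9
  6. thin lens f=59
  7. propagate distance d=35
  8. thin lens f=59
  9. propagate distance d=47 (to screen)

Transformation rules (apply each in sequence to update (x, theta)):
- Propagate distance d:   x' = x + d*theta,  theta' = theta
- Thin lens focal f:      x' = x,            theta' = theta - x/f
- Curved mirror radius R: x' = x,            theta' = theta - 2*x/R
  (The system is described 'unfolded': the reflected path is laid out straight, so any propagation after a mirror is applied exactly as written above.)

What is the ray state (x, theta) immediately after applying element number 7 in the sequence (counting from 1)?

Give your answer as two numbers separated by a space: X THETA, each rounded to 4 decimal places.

Initial: x=6.0000 theta=-0.2000
After 1 (propagate distance d=37): x=-1.4000 theta=-0.2000
After 2 (thin lens f=59): x=-1.4000 theta=-52/295 (≈-0.1763)
After 3 (propagate distance d=24): x=-1661/295 (≈-5.6305) theta=-52/295 (≈-0.1763)
After 4 (thin lens f=38): x=-1661/295 (≈-5.6305) theta=-63/2242 (≈-0.0281)
After 5 (propagate distance d=9): x=-65953/11210 (≈-5.8834) theta=-63/2242 (≈-0.0281)
After 6 (thin lens f=59): x=-65953/11210 (≈-5.8834) theta=23684/330695 (≈0.0716)
After 7 (propagate distance d=35): x=-2233347/661390 (≈-3.3767) theta=23684/330695 (≈0.0716)
Rounded to 4 decimal places: x = -3.3767, theta = 0.0716

Answer: -3.3767 0.0716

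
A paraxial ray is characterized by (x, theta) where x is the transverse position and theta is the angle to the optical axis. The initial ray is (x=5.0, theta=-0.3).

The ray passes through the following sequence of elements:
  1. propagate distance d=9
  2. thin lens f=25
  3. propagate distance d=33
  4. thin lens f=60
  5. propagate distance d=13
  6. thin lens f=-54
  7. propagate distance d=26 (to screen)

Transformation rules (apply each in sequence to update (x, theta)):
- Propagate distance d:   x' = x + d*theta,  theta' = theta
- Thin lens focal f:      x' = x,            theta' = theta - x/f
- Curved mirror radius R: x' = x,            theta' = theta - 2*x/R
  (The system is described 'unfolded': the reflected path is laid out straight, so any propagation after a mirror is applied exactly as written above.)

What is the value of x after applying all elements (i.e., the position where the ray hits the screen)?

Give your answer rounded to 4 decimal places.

Answer: -25.4757

Derivation:
Initial: x=5.0000 theta=-0.3000
After 1 (propagate distance d=9): x=2.3000 theta=-0.3000
After 2 (thin lens f=25): x=2.3000 theta=-0.3920
After 3 (propagate distance d=33): x=-10.6360 theta=-0.3920
After 4 (thin lens f=60): x=-10.6360 theta=-3221/15000 (≈-0.2147)
After 5 (propagate distance d=13): x=-201413/15000 (≈-13.4275) theta=-3221/15000 (≈-0.2147)
After 6 (thin lens f=-54): x=-201413/15000 (≈-13.4275) theta=-375347/810000 (≈-0.4634)
After 7 (propagate distance d=26 (to screen)): x=-5158831/202500 (≈-25.4757) theta=-375347/810000 (≈-0.4634)
Rounded to 4 decimal places: x = -25.4757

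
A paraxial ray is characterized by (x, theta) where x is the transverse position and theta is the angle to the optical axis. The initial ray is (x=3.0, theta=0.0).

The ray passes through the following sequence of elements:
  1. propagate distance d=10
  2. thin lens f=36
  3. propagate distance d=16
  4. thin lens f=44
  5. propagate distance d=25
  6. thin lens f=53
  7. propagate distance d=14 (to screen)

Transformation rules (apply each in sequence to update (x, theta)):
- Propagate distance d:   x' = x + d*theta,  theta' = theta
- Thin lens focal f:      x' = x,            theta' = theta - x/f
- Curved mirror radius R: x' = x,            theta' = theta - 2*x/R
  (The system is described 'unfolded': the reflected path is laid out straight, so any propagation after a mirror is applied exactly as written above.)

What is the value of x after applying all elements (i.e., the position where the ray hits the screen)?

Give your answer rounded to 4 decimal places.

Initial: x=3.0000 theta=0.0000
After 1 (propagate distance d=10): x=3.0000 theta=0.0000
After 2 (thin lens f=36): x=3.0000 theta=-1/12 (≈-0.0833)
After 3 (propagate distance d=16): x=5/3 (≈1.6667) theta=-1/12 (≈-0.0833)
After 4 (thin lens f=44): x=5/3 (≈1.6667) theta=-4/33 (≈-0.1212)
After 5 (propagate distance d=25): x=-15/11 (≈-1.3636) theta=-4/33 (≈-0.1212)
After 6 (thin lens f=53): x=-15/11 (≈-1.3636) theta=-167/1749 (≈-0.0955)
After 7 (propagate distance d=14 (to screen)): x=-4723/1749 (≈-2.7004) theta=-167/1749 (≈-0.0955)
Rounded to 4 decimal places: x = -2.7004

Answer: -2.7004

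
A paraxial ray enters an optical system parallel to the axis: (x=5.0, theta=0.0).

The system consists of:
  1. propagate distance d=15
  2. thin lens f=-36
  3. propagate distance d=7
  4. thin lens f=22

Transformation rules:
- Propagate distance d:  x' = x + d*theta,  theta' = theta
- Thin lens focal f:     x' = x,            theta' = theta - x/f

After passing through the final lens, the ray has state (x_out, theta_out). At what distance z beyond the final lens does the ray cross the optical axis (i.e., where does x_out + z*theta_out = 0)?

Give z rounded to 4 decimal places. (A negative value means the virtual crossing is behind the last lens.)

Answer: 45.0476

Derivation:
Initial: x=5.0000 theta=0.0000
After 1 (propagate distance d=15): x=5.0000 theta=0.0000
After 2 (thin lens f=-36): x=5.0000 theta=5/36 (≈0.1389)
After 3 (propagate distance d=7): x=215/36 (≈5.9722) theta=5/36 (≈0.1389)
After 4 (thin lens f=22): x=215/36 (≈5.9722) theta=-35/264 (≈-0.1326)
z_focus = -x_out/theta_out = -(215/36)/(-35/264) = 946/21 ≈ 45.0476
Rounded to 4 decimal places: z = 45.0476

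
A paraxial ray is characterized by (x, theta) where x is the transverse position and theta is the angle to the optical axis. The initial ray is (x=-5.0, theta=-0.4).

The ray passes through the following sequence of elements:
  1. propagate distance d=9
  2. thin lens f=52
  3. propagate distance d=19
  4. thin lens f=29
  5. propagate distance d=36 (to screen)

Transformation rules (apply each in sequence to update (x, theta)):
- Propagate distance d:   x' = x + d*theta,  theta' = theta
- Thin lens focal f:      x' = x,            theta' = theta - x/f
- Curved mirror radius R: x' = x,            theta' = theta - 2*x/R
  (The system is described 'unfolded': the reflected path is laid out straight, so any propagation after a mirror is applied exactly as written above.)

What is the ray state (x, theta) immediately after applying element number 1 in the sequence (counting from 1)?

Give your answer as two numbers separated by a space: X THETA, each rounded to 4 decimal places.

Answer: -8.6000 -0.4000

Derivation:
Initial: x=-5.0000 theta=-0.4000
After 1 (propagate distance d=9): x=-8.6000 theta=-0.4000
Rounded to 4 decimal places: x = -8.6000, theta = -0.4000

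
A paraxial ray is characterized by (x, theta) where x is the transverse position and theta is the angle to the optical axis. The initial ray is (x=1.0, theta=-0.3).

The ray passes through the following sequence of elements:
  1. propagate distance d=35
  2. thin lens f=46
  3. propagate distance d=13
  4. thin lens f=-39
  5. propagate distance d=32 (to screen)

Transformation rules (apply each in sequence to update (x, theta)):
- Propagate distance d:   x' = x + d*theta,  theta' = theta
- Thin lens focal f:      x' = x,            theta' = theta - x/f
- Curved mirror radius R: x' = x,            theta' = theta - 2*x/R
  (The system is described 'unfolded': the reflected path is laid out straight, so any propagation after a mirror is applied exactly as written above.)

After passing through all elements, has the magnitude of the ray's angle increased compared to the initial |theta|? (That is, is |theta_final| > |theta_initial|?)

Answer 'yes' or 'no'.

Initial: x=1.0000 theta=-0.3000
After 1 (propagate distance d=35): x=-9.5000 theta=-0.3000
After 2 (thin lens f=46): x=-9.5000 theta=-43/460 (≈-0.0935)
After 3 (propagate distance d=13): x=-4929/460 (≈-10.7152) theta=-43/460 (≈-0.0935)
After 4 (thin lens f=-39): x=-4929/460 (≈-10.7152) theta=-1101/2990 (≈-0.3682)
After 5 (propagate distance d=32 (to screen)): x=-134541/5980 (≈-22.4985) theta=-1101/2990 (≈-0.3682)
|theta_initial|=0.3000 |theta_final|=1101/2990 (≈0.3682) -> increased

Answer: yes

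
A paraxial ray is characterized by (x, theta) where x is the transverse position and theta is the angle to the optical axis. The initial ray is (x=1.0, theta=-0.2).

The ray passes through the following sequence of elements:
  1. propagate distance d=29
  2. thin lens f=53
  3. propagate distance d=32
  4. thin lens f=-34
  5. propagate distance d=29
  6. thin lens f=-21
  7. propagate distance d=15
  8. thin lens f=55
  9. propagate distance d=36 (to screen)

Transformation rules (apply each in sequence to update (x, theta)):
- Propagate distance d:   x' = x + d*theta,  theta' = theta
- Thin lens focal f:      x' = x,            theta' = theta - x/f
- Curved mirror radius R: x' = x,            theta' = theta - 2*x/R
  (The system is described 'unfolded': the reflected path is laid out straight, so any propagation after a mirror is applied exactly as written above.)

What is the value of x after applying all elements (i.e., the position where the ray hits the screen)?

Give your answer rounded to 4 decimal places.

Answer: -57.3626

Derivation:
Initial: x=1.0000 theta=-0.2000
After 1 (propagate distance d=29): x=-4.8000 theta=-0.2000
After 2 (thin lens f=53): x=-4.8000 theta=-29/265 (≈-0.1094)
After 3 (propagate distance d=32): x=-440/53 (≈-8.3019) theta=-29/265 (≈-0.1094)
After 4 (thin lens f=-34): x=-440/53 (≈-8.3019) theta=-1593/4505 (≈-0.3536)
After 5 (propagate distance d=29): x=-83597/4505 (≈-18.5565) theta=-1593/4505 (≈-0.3536)
After 6 (thin lens f=-21): x=-83597/4505 (≈-18.5565) theta=-23410/18921 (≈-1.2372)
After 7 (propagate distance d=15): x=-1170429/31535 (≈-37.1152) theta=-23410/18921 (≈-1.2372)
After 8 (thin lens f=55): x=-1170429/31535 (≈-37.1152) theta=-2926463/5203275 (≈-0.5624)
After 9 (propagate distance d=36 (to screen)): x=-99491151/1734425 (≈-57.3626) theta=-2926463/5203275 (≈-0.5624)
Rounded to 4 decimal places: x = -57.3626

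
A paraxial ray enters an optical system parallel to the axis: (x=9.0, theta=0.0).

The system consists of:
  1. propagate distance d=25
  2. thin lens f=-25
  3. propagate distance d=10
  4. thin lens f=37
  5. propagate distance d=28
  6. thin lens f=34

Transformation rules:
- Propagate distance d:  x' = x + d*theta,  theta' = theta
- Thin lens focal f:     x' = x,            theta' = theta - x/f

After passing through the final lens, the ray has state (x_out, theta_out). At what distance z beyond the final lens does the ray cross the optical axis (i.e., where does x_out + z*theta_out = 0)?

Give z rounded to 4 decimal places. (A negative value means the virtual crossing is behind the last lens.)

Answer: 35.8020

Derivation:
Initial: x=9.0000 theta=0.0000
After 1 (propagate distance d=25): x=9.0000 theta=0.0000
After 2 (thin lens f=-25): x=9.0000 theta=0.3600
After 3 (propagate distance d=10): x=12.6000 theta=0.3600
After 4 (thin lens f=37): x=12.6000 theta=18/925 (≈0.0195)
After 5 (propagate distance d=28): x=12159/925 (≈13.1449) theta=18/925 (≈0.0195)
After 6 (thin lens f=34): x=12159/925 (≈13.1449) theta=-11547/31450 (≈-0.3672)
z_focus = -x_out/theta_out = -(12159/925)/(-11547/31450) = 45934/1283 ≈ 35.8020
Rounded to 4 decimal places: z = 35.8020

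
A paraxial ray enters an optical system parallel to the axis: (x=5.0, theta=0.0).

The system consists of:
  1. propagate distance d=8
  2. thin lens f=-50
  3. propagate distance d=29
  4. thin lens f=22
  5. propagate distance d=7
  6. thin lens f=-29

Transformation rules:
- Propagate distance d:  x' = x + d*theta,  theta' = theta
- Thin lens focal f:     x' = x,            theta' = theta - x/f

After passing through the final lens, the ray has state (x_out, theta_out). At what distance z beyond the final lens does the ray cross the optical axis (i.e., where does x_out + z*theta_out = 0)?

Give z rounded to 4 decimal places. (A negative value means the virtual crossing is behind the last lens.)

Answer: 123.6656

Derivation:
Initial: x=5.0000 theta=0.0000
After 1 (propagate distance d=8): x=5.0000 theta=0.0000
After 2 (thin lens f=-50): x=5.0000 theta=0.1000
After 3 (propagate distance d=29): x=7.9000 theta=0.1000
After 4 (thin lens f=22): x=7.9000 theta=-57/220 (≈-0.2591)
After 5 (propagate distance d=7): x=1339/220 (≈6.0864) theta=-57/220 (≈-0.2591)
After 6 (thin lens f=-29): x=1339/220 (≈6.0864) theta=-157/3190 (≈-0.0492)
z_focus = -x_out/theta_out = -(1339/220)/(-157/3190) = 38831/314 ≈ 123.6656
Rounded to 4 decimal places: z = 123.6656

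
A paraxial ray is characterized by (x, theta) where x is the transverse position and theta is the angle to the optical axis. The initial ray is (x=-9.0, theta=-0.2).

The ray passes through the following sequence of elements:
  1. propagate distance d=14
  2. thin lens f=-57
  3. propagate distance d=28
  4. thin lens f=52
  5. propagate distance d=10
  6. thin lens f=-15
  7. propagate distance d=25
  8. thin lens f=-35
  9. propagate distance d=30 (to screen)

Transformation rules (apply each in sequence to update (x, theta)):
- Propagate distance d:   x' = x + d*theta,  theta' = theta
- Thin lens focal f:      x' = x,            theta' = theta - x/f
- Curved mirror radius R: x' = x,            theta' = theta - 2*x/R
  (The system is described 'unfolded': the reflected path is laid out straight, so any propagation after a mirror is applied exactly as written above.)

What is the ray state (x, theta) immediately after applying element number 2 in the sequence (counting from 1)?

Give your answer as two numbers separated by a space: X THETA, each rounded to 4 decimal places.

Initial: x=-9.0000 theta=-0.2000
After 1 (propagate distance d=14): x=-11.8000 theta=-0.2000
After 2 (thin lens f=-57): x=-11.8000 theta=-116/285 (≈-0.4070)
Rounded to 4 decimal places: x = -11.8000, theta = -0.4070

Answer: -11.8000 -0.4070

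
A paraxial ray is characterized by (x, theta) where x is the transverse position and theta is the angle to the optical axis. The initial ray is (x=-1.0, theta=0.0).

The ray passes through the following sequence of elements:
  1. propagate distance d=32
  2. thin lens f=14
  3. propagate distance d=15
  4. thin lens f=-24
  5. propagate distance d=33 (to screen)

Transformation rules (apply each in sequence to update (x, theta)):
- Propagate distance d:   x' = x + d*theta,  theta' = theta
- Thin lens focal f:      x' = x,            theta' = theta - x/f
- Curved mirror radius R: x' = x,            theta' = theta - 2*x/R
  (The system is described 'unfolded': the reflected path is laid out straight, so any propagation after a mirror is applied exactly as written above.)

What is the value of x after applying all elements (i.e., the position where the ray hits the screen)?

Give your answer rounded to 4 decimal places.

Answer: 2.5268

Derivation:
Initial: x=-1.0000 theta=0.0000
After 1 (propagate distance d=32): x=-1.0000 theta=0.0000
After 2 (thin lens f=14): x=-1.0000 theta=1/14 (≈0.0714)
After 3 (propagate distance d=15): x=1/14 (≈0.0714) theta=1/14 (≈0.0714)
After 4 (thin lens f=-24): x=1/14 (≈0.0714) theta=25/336 (≈0.0744)
After 5 (propagate distance d=33 (to screen)): x=283/112 (≈2.5268) theta=25/336 (≈0.0744)
Rounded to 4 decimal places: x = 2.5268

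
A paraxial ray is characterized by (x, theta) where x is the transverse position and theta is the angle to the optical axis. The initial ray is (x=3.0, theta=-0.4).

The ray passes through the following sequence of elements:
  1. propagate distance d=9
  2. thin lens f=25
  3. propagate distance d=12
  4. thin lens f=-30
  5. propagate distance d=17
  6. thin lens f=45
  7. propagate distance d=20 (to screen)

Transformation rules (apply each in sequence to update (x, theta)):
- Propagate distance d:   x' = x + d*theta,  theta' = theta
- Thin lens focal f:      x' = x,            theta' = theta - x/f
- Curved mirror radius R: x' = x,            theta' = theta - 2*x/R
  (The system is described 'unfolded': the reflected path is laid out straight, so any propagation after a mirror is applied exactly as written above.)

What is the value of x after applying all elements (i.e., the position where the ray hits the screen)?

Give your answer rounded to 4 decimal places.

Answer: -18.9284

Derivation:
Initial: x=3.0000 theta=-0.4000
After 1 (propagate distance d=9): x=-0.6000 theta=-0.4000
After 2 (thin lens f=25): x=-0.6000 theta=-0.3760
After 3 (propagate distance d=12): x=-5.1120 theta=-0.3760
After 4 (thin lens f=-30): x=-5.1120 theta=-0.5464
After 5 (propagate distance d=17): x=-14.4008 theta=-0.5464
After 6 (thin lens f=45): x=-14.4008 theta=-6367/28125 (≈-0.2264)
After 7 (propagate distance d=20 (to screen)): x=-42589/2250 (≈-18.9284) theta=-6367/28125 (≈-0.2264)
Rounded to 4 decimal places: x = -18.9284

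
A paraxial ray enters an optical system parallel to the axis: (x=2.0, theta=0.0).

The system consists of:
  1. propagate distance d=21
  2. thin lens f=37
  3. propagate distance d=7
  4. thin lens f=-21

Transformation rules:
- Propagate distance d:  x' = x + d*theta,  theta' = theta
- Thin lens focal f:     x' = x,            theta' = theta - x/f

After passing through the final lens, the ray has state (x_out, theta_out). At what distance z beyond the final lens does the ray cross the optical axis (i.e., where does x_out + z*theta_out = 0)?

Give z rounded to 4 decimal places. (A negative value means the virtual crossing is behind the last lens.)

Initial: x=2.0000 theta=0.0000
After 1 (propagate distance d=21): x=2.0000 theta=0.0000
After 2 (thin lens f=37): x=2.0000 theta=-2/37 (≈-0.0541)
After 3 (propagate distance d=7): x=60/37 (≈1.6216) theta=-2/37 (≈-0.0541)
After 4 (thin lens f=-21): x=60/37 (≈1.6216) theta=6/259 (≈0.0232)
z_focus = -x_out/theta_out = -(60/37)/(6/259) = -70.0000
Rounded to 4 decimal places: z = -70.0000

Answer: -70.0000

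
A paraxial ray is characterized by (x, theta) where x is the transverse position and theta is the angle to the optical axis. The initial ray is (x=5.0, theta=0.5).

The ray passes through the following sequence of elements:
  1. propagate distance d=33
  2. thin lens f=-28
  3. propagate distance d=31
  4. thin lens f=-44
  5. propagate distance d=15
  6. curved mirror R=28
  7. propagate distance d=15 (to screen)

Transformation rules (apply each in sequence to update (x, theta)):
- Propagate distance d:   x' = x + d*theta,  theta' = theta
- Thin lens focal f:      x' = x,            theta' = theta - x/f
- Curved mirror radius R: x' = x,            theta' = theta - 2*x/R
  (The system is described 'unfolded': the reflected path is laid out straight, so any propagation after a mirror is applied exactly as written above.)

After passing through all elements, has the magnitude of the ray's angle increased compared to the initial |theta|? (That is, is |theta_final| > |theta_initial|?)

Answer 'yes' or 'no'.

Answer: yes

Derivation:
Initial: x=5.0000 theta=0.5000
After 1 (propagate distance d=33): x=21.5000 theta=0.5000
After 2 (thin lens f=-28): x=21.5000 theta=71/56 (≈1.2679)
After 3 (propagate distance d=31): x=3405/56 (≈60.8036) theta=71/56 (≈1.2679)
After 4 (thin lens f=-44): x=3405/56 (≈60.8036) theta=6529/2464 (≈2.6498)
After 5 (propagate distance d=15): x=247755/2464 (≈100.5499) theta=6529/2464 (≈2.6498)
After 6 (curved mirror R=28): x=247755/2464 (≈100.5499) theta=-156349/34496 (≈-4.5324)
After 7 (propagate distance d=15 (to screen)): x=1123335/34496 (≈32.5642) theta=-156349/34496 (≈-4.5324)
|theta_initial|=0.5000 |theta_final|=156349/34496 (≈4.5324) -> increased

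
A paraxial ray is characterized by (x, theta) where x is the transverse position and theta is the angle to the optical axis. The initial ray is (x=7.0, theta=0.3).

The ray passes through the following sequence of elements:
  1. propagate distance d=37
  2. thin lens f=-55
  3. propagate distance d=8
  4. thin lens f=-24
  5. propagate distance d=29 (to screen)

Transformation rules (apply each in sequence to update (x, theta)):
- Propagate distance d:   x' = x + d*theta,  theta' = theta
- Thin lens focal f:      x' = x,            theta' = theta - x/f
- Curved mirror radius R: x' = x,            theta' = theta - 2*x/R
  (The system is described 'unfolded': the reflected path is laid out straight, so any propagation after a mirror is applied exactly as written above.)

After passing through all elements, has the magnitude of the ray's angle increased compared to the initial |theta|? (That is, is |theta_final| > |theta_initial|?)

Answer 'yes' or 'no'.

Initial: x=7.0000 theta=0.3000
After 1 (propagate distance d=37): x=18.1000 theta=0.3000
After 2 (thin lens f=-55): x=18.1000 theta=173/275 (≈0.6291)
After 3 (propagate distance d=8): x=12723/550 (≈23.1327) theta=173/275 (≈0.6291)
After 4 (thin lens f=-24): x=12723/550 (≈23.1327) theta=7009/4400 (≈1.5930)
After 5 (propagate distance d=29 (to screen)): x=61009/880 (≈69.3284) theta=7009/4400 (≈1.5930)
|theta_initial|=0.3000 |theta_final|=7009/4400 (≈1.5930) -> increased

Answer: yes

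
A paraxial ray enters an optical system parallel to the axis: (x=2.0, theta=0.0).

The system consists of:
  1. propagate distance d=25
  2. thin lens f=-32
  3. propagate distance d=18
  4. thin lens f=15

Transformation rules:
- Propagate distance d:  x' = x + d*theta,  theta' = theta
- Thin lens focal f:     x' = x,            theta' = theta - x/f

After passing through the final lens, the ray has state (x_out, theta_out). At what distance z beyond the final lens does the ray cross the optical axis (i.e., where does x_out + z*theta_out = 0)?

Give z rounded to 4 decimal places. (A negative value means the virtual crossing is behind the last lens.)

Answer: 21.4286

Derivation:
Initial: x=2.0000 theta=0.0000
After 1 (propagate distance d=25): x=2.0000 theta=0.0000
After 2 (thin lens f=-32): x=2.0000 theta=0.0625
After 3 (propagate distance d=18): x=3.1250 theta=0.0625
After 4 (thin lens f=15): x=3.1250 theta=-7/48 (≈-0.1458)
z_focus = -x_out/theta_out = -(3.1250)/(-7/48) = 150/7 ≈ 21.4286
Rounded to 4 decimal places: z = 21.4286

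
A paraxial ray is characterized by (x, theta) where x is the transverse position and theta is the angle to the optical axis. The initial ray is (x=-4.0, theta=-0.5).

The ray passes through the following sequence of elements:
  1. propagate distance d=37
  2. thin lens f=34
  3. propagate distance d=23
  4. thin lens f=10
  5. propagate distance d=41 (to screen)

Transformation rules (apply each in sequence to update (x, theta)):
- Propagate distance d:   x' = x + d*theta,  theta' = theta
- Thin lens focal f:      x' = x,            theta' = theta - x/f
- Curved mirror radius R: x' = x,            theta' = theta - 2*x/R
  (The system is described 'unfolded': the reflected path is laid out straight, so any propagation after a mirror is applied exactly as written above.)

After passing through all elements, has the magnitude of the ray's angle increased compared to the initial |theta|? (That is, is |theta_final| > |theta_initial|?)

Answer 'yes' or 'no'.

Initial: x=-4.0000 theta=-0.5000
After 1 (propagate distance d=37): x=-22.5000 theta=-0.5000
After 2 (thin lens f=34): x=-22.5000 theta=11/68 (≈0.1618)
After 3 (propagate distance d=23): x=-1277/68 (≈-18.7794) theta=11/68 (≈0.1618)
After 4 (thin lens f=10): x=-1277/68 (≈-18.7794) theta=1387/680 (≈2.0397)
After 5 (propagate distance d=41 (to screen)): x=44097/680 (≈64.8485) theta=1387/680 (≈2.0397)
|theta_initial|=0.5000 |theta_final|=1387/680 (≈2.0397) -> increased

Answer: yes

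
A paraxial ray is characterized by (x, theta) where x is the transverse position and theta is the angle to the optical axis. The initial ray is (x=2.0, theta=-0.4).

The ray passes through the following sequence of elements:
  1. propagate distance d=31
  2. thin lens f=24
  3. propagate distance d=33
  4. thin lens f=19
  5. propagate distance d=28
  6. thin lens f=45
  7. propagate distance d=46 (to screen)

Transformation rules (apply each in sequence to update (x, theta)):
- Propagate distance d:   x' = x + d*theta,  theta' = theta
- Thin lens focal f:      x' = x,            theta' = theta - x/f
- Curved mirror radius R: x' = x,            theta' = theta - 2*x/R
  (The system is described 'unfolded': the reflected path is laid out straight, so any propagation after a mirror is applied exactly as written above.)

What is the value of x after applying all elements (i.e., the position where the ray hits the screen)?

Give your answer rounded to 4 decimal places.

Answer: 23.9305

Derivation:
Initial: x=2.0000 theta=-0.4000
After 1 (propagate distance d=31): x=-10.4000 theta=-0.4000
After 2 (thin lens f=24): x=-10.4000 theta=1/30 (≈0.0333)
After 3 (propagate distance d=33): x=-9.3000 theta=1/30 (≈0.0333)
After 4 (thin lens f=19): x=-9.3000 theta=149/285 (≈0.5228)
After 5 (propagate distance d=28): x=3043/570 (≈5.3386) theta=149/285 (≈0.5228)
After 6 (thin lens f=45): x=3043/570 (≈5.3386) theta=10367/25650 (≈0.4042)
After 7 (propagate distance d=46 (to screen)): x=613817/25650 (≈23.9305) theta=10367/25650 (≈0.4042)
Rounded to 4 decimal places: x = 23.9305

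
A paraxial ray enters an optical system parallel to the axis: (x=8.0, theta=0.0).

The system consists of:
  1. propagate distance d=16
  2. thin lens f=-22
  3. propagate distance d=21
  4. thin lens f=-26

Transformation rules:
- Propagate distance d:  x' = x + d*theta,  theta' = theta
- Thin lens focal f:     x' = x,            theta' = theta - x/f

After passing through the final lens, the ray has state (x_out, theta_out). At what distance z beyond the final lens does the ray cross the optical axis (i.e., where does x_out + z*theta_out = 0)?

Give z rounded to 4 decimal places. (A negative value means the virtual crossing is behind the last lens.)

Initial: x=8.0000 theta=0.0000
After 1 (propagate distance d=16): x=8.0000 theta=0.0000
After 2 (thin lens f=-22): x=8.0000 theta=4/11 (≈0.3636)
After 3 (propagate distance d=21): x=172/11 (≈15.6364) theta=4/11 (≈0.3636)
After 4 (thin lens f=-26): x=172/11 (≈15.6364) theta=138/143 (≈0.9650)
z_focus = -x_out/theta_out = -(172/11)/(138/143) = -1118/69 ≈ -16.2029
Rounded to 4 decimal places: z = -16.2029

Answer: -16.2029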